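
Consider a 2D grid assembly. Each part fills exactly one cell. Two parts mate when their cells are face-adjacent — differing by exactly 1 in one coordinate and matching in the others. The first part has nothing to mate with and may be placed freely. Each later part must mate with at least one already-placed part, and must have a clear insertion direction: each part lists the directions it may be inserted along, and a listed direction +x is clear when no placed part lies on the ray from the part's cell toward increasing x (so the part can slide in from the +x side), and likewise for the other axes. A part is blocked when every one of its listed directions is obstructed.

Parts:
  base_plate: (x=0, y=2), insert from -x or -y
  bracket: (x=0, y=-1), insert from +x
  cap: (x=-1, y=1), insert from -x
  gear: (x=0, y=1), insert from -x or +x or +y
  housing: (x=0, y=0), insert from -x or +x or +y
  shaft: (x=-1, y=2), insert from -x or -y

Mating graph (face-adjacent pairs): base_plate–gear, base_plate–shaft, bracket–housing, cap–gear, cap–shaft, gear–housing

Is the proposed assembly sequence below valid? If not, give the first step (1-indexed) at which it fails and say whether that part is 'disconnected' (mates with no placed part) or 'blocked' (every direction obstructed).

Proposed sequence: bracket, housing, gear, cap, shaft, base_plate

Invalid at step 6 (blocked)

1. bracket@(0, -1) [+x clear] — {bracket}
2. housing@(0, 0) [-x clear] — {bracket, housing}
3. gear@(0, 1) [-x clear] — {bracket, gear, housing}
4. cap@(-1, 1) [-x clear] — {bracket, cap, gear, housing}
5. shaft@(-1, 2) [-x clear] — {bracket, cap, gear, housing, shaft}
6. base_plate@(0, 2) — -x/-y all obstructed ⇒ blocked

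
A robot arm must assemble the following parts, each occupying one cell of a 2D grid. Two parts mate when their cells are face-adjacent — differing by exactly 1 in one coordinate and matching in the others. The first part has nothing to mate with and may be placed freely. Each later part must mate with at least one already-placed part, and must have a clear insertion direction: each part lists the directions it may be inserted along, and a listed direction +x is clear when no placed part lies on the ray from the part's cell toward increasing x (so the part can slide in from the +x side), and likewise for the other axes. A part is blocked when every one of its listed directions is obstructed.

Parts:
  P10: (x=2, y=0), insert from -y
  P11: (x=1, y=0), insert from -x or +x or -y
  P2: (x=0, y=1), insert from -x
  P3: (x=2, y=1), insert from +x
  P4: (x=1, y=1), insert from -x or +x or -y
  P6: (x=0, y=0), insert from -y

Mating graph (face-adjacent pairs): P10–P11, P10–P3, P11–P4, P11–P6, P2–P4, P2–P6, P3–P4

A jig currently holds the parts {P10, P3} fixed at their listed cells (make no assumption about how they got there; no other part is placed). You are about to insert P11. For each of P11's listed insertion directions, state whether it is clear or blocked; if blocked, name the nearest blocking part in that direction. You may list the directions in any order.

+x: blocked by P10; -x: clear; -y: clear

-x: ray from P11(1, 0) has no placed part ⇒ clear
+x: nearest on ray is P10@(2, 0) ⇒ blocked
-y: ray from P11(1, 0) has no placed part ⇒ clear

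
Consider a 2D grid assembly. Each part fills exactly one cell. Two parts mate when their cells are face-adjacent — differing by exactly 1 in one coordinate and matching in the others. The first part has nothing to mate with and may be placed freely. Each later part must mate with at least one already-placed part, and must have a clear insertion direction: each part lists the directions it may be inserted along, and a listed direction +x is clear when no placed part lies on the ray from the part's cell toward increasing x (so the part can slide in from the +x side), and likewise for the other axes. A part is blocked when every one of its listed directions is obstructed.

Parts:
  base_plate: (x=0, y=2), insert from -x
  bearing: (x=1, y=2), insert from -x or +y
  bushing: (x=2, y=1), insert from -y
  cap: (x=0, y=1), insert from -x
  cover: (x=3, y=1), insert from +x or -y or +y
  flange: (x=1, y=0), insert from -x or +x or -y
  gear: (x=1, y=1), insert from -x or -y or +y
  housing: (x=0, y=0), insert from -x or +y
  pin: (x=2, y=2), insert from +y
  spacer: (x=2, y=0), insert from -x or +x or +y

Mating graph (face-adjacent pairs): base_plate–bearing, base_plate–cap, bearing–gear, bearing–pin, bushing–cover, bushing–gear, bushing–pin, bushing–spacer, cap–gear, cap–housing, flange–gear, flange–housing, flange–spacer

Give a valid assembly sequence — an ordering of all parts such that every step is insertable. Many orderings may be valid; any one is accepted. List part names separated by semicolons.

gear; bearing; flange; base_plate; bushing; spacer; housing; cover; pin; cap

1. gear@(1, 1) [-x clear] — {gear}
2. bearing@(1, 2) [-x clear] — {bearing, gear}
3. flange@(1, 0) [-x clear] — {bearing, flange, gear}
4. base_plate@(0, 2) [-x clear] — {base_plate, bearing, flange, gear}
5. bushing@(2, 1) [-y clear] — {base_plate, bearing, bushing, flange, gear}
6. spacer@(2, 0) [+x clear] — {base_plate, bearing, bushing, flange, gear, spacer}
7. housing@(0, 0) [-x clear] — {base_plate, bearing, bushing, flange, gear, housing, spacer}
8. cover@(3, 1) [+x clear] — {base_plate, bearing, bushing, cover, flange, gear, housing, spacer}
9. pin@(2, 2) [+y clear] — {base_plate, bearing, bushing, cover, flange, gear, housing, pin, spacer}
10. cap@(0, 1) [-x clear] — {base_plate, bearing, bushing, cap, cover, flange, gear, housing, pin, spacer}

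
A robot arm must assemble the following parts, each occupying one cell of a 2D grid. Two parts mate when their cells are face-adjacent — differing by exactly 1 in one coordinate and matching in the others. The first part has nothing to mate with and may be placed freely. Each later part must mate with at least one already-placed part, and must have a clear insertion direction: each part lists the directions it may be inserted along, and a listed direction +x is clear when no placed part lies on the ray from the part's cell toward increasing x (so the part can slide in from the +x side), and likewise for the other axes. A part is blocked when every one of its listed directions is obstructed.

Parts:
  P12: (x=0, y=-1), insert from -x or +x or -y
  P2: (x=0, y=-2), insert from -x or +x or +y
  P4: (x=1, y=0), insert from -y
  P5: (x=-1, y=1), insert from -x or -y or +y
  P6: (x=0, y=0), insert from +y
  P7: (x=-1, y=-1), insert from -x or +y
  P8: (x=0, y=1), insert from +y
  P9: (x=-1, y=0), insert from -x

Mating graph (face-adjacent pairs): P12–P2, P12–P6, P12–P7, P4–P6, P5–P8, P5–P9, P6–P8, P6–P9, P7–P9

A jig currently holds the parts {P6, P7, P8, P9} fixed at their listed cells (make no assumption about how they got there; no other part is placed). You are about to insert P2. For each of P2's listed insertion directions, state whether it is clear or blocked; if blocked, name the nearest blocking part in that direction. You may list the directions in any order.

-x: ray from P2(0, -2) has no placed part ⇒ clear
+x: ray from P2(0, -2) has no placed part ⇒ clear
+y: nearest on ray is P6@(0, 0) ⇒ blocked

+x: clear; +y: blocked by P6; -x: clear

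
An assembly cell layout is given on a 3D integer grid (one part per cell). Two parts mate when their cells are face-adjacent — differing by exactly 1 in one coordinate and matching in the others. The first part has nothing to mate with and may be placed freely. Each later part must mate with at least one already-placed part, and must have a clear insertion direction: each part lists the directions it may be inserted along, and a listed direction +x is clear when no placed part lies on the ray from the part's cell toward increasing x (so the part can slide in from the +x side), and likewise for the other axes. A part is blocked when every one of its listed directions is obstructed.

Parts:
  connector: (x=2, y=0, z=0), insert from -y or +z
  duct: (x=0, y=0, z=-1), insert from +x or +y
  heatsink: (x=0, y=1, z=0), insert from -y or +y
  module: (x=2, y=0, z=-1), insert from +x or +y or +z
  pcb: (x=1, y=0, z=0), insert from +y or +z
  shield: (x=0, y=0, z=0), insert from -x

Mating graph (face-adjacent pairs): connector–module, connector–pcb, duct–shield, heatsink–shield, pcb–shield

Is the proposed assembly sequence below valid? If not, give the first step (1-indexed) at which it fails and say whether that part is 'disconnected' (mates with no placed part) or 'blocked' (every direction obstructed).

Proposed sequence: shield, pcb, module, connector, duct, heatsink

Invalid at step 3 (disconnected)

1. shield@(0, 0, 0) [-x clear] — {shield}
2. pcb@(1, 0, 0) [+y clear] — {pcb, shield}
3. module@(2, 0, -1) — no placed neighbour ⇒ disconnected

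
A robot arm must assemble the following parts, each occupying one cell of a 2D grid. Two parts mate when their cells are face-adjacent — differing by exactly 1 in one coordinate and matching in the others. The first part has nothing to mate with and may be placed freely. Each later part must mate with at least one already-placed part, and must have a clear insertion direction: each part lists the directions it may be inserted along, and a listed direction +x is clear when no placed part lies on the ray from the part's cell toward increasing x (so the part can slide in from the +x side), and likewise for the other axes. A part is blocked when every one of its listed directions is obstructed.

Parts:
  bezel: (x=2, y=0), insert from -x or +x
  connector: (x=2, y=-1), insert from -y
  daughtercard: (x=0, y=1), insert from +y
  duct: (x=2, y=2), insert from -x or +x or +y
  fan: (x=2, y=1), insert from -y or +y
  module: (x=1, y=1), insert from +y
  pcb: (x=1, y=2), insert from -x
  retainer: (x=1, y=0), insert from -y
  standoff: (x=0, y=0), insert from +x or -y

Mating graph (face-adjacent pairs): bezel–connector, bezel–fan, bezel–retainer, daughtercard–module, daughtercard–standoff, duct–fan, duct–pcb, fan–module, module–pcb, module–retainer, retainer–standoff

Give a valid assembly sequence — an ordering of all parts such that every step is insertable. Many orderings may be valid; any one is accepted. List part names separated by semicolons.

fan; duct; module; pcb; daughtercard; bezel; connector; retainer; standoff

1. fan@(2, 1) [-y clear] — {fan}
2. duct@(2, 2) [-x clear] — {duct, fan}
3. module@(1, 1) [+y clear] — {duct, fan, module}
4. pcb@(1, 2) [-x clear] — {duct, fan, module, pcb}
5. daughtercard@(0, 1) [+y clear] — {daughtercard, duct, fan, module, pcb}
6. bezel@(2, 0) [-x clear] — {bezel, daughtercard, duct, fan, module, pcb}
7. connector@(2, -1) [-y clear] — {bezel, connector, daughtercard, duct, fan, module, pcb}
8. retainer@(1, 0) [-y clear] — {bezel, connector, daughtercard, duct, fan, module, pcb, retainer}
9. standoff@(0, 0) [-y clear] — {bezel, connector, daughtercard, duct, fan, module, pcb, retainer, standoff}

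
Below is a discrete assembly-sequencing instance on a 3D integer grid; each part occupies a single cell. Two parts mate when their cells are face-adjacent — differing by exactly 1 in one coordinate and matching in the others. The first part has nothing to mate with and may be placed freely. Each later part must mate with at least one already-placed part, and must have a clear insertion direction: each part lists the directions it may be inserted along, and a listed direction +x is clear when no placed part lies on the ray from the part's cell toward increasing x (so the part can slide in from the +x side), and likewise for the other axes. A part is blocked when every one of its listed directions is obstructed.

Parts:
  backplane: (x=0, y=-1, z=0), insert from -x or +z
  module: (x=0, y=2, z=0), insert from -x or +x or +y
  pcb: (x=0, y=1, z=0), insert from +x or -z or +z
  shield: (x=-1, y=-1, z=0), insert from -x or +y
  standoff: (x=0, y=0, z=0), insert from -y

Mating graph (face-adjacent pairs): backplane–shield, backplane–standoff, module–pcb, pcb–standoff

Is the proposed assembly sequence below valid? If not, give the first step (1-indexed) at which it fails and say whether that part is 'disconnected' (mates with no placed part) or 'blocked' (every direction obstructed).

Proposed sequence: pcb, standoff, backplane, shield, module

Valid

1. pcb@(0, 1, 0) [+x clear] — {pcb}
2. standoff@(0, 0, 0) [-y clear] — {pcb, standoff}
3. backplane@(0, -1, 0) [-x clear] — {backplane, pcb, standoff}
4. shield@(-1, -1, 0) [-x clear] — {backplane, pcb, shield, standoff}
5. module@(0, 2, 0) [-x clear] — {backplane, module, pcb, shield, standoff}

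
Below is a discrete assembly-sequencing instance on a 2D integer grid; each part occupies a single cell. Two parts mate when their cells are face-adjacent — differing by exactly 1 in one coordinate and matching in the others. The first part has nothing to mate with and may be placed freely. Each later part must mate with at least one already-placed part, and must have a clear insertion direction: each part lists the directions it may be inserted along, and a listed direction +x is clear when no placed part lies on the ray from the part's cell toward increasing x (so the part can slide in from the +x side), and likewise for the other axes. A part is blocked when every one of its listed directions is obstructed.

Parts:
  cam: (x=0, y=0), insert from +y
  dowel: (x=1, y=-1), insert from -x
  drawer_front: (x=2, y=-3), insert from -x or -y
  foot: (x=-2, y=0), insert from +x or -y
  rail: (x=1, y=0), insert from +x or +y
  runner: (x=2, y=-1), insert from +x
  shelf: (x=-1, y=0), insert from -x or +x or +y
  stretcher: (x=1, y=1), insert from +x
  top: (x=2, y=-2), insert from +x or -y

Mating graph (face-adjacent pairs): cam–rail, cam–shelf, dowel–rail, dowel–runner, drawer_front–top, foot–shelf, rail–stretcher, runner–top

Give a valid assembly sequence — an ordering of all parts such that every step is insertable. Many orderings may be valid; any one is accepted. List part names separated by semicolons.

foot; shelf; cam; rail; stretcher; dowel; runner; top; drawer_front

1. foot@(-2, 0) [+x clear] — {foot}
2. shelf@(-1, 0) [+x clear] — {foot, shelf}
3. cam@(0, 0) [+y clear] — {cam, foot, shelf}
4. rail@(1, 0) [+x clear] — {cam, foot, rail, shelf}
5. stretcher@(1, 1) [+x clear] — {cam, foot, rail, shelf, stretcher}
6. dowel@(1, -1) [-x clear] — {cam, dowel, foot, rail, shelf, stretcher}
7. runner@(2, -1) [+x clear] — {cam, dowel, foot, rail, runner, shelf, stretcher}
8. top@(2, -2) [+x clear] — {cam, dowel, foot, rail, runner, shelf, stretcher, top}
9. drawer_front@(2, -3) [-x clear] — {cam, dowel, drawer_front, foot, rail, runner, shelf, stretcher, top}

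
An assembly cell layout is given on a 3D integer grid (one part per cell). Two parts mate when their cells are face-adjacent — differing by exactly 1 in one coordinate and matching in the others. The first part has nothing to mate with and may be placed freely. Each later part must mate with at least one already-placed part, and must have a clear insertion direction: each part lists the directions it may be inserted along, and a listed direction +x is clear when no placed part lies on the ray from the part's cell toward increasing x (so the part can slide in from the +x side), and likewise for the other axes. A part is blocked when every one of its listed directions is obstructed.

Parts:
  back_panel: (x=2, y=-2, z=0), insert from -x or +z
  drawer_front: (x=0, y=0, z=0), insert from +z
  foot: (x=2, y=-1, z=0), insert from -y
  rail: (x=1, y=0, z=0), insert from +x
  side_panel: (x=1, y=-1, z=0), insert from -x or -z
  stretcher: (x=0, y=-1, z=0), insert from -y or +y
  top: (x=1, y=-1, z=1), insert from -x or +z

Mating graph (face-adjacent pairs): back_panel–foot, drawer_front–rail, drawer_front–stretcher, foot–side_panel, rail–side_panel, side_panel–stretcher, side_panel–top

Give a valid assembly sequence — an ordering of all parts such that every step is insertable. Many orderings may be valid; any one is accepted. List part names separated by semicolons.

1. side_panel@(1, -1, 0) [-x clear] — {side_panel}
2. foot@(2, -1, 0) [-y clear] — {foot, side_panel}
3. rail@(1, 0, 0) [+x clear] — {foot, rail, side_panel}
4. top@(1, -1, 1) [-x clear] — {foot, rail, side_panel, top}
5. stretcher@(0, -1, 0) [-y clear] — {foot, rail, side_panel, stretcher, top}
6. drawer_front@(0, 0, 0) [+z clear] — {drawer_front, foot, rail, side_panel, stretcher, top}
7. back_panel@(2, -2, 0) [-x clear] — {back_panel, drawer_front, foot, rail, side_panel, stretcher, top}

side_panel; foot; rail; top; stretcher; drawer_front; back_panel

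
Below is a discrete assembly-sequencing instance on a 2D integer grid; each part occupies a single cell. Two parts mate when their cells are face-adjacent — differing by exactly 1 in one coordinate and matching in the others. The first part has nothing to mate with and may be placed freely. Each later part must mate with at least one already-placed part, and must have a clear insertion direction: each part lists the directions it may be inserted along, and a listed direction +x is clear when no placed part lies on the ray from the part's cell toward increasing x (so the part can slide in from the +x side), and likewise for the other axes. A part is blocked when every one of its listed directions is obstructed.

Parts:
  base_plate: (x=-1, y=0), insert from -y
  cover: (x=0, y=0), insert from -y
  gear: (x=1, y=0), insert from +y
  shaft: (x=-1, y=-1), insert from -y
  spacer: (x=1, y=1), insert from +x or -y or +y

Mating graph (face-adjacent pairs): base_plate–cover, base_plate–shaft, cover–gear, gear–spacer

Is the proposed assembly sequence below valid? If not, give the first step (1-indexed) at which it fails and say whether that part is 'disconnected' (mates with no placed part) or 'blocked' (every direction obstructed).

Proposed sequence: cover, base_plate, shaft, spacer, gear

Invalid at step 4 (disconnected)

1. cover@(0, 0) [-y clear] — {cover}
2. base_plate@(-1, 0) [-y clear] — {base_plate, cover}
3. shaft@(-1, -1) [-y clear] — {base_plate, cover, shaft}
4. spacer@(1, 1) — no placed neighbour ⇒ disconnected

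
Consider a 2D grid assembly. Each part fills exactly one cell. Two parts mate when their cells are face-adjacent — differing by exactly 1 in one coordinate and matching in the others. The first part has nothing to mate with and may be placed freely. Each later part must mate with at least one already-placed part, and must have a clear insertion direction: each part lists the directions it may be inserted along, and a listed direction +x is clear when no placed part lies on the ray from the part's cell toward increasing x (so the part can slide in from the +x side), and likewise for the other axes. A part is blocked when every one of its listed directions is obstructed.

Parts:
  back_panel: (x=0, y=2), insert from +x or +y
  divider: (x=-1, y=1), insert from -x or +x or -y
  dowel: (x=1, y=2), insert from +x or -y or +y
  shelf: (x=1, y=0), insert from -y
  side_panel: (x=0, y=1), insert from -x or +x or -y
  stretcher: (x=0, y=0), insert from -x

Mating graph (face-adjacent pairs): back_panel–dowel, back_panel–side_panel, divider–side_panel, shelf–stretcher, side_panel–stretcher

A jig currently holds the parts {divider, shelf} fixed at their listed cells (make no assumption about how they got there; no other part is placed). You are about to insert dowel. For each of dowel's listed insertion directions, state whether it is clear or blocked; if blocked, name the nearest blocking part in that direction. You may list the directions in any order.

+x: ray from dowel(1, 2) has no placed part ⇒ clear
-y: nearest on ray is shelf@(1, 0) ⇒ blocked
+y: ray from dowel(1, 2) has no placed part ⇒ clear

+x: clear; +y: clear; -y: blocked by shelf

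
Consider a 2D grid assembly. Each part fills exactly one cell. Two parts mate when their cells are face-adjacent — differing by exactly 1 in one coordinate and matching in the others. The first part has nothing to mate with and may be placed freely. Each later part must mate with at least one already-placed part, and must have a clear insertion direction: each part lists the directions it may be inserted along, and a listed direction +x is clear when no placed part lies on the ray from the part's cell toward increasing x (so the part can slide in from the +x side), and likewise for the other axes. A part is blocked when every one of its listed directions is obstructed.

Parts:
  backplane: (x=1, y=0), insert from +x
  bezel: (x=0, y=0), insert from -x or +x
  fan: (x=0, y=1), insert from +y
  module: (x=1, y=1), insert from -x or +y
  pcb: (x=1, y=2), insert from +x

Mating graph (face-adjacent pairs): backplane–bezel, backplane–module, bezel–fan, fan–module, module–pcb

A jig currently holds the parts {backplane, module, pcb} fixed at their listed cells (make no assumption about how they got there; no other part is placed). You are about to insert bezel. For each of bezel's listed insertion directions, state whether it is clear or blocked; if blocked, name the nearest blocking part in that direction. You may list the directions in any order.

+x: blocked by backplane; -x: clear

-x: ray from bezel(0, 0) has no placed part ⇒ clear
+x: nearest on ray is backplane@(1, 0) ⇒ blocked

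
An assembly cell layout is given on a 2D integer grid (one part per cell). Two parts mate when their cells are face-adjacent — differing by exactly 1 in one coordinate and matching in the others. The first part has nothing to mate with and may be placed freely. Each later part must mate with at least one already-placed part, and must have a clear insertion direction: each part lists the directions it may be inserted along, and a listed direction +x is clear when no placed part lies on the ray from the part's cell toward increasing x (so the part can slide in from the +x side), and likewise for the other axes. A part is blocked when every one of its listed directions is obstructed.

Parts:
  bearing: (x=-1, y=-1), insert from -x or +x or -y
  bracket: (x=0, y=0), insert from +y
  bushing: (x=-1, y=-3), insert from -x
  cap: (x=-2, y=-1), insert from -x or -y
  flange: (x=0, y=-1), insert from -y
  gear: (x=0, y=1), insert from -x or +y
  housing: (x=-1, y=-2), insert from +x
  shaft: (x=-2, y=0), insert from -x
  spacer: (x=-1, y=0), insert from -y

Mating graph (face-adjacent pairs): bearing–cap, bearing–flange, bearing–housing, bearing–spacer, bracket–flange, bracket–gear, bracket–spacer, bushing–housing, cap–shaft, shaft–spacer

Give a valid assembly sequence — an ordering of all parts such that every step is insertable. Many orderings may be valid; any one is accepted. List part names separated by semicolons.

bracket; flange; gear; spacer; shaft; bearing; housing; bushing; cap

1. bracket@(0, 0) [+y clear] — {bracket}
2. flange@(0, -1) [-y clear] — {bracket, flange}
3. gear@(0, 1) [-x clear] — {bracket, flange, gear}
4. spacer@(-1, 0) [-y clear] — {bracket, flange, gear, spacer}
5. shaft@(-2, 0) [-x clear] — {bracket, flange, gear, shaft, spacer}
6. bearing@(-1, -1) [-x clear] — {bearing, bracket, flange, gear, shaft, spacer}
7. housing@(-1, -2) [+x clear] — {bearing, bracket, flange, gear, housing, shaft, spacer}
8. bushing@(-1, -3) [-x clear] — {bearing, bracket, bushing, flange, gear, housing, shaft, spacer}
9. cap@(-2, -1) [-x clear] — {bearing, bracket, bushing, cap, flange, gear, housing, shaft, spacer}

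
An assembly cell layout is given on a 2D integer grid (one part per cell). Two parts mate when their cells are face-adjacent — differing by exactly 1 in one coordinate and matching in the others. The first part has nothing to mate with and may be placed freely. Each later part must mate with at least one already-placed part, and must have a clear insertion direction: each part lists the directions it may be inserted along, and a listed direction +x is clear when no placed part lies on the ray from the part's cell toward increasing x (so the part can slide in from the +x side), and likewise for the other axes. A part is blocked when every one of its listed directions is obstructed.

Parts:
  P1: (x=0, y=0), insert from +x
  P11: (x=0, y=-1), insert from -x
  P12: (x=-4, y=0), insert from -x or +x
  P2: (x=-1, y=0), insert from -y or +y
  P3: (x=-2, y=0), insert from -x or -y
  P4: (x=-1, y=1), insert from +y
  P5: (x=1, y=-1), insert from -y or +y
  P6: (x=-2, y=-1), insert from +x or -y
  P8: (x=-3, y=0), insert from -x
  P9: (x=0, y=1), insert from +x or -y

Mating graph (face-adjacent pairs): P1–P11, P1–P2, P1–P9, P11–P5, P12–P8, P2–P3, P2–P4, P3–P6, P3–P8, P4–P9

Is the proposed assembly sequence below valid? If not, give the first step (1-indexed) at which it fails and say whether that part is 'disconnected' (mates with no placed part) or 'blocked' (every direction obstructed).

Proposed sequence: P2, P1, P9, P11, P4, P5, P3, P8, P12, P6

Valid

1. P2@(-1, 0) [-y clear] — {P2}
2. P1@(0, 0) [+x clear] — {P1, P2}
3. P9@(0, 1) [+x clear] — {P1, P2, P9}
4. P11@(0, -1) [-x clear] — {P1, P11, P2, P9}
5. P4@(-1, 1) [+y clear] — {P1, P11, P2, P4, P9}
6. P5@(1, -1) [-y clear] — {P1, P11, P2, P4, P5, P9}
7. P3@(-2, 0) [-x clear] — {P1, P11, P2, P3, P4, P5, P9}
8. P8@(-3, 0) [-x clear] — {P1, P11, P2, P3, P4, P5, P8, P9}
9. P12@(-4, 0) [-x clear] — {P1, P11, P12, P2, P3, P4, P5, P8, P9}
10. P6@(-2, -1) [-y clear] — {P1, P11, P12, P2, P3, P4, P5, P6, P8, P9}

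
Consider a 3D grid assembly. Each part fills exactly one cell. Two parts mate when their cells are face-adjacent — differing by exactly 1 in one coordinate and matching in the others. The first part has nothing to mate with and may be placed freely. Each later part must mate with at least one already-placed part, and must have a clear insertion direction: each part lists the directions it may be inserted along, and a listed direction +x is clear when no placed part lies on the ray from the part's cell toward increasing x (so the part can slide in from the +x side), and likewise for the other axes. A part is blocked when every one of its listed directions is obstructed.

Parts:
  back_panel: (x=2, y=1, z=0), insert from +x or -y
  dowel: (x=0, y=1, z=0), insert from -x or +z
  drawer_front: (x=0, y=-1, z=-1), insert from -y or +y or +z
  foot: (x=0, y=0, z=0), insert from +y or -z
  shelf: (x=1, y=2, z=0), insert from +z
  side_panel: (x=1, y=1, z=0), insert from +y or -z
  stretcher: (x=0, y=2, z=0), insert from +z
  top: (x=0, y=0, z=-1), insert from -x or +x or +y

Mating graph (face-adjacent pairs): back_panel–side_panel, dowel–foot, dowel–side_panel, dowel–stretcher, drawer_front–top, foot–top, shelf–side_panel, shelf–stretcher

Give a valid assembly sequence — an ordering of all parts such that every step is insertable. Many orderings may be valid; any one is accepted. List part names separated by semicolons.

1. top@(0, 0, -1) [-x clear] — {top}
2. drawer_front@(0, -1, -1) [-y clear] — {drawer_front, top}
3. foot@(0, 0, 0) [+y clear] — {drawer_front, foot, top}
4. dowel@(0, 1, 0) [-x clear] — {dowel, drawer_front, foot, top}
5. stretcher@(0, 2, 0) [+z clear] — {dowel, drawer_front, foot, stretcher, top}
6. side_panel@(1, 1, 0) [+y clear] — {dowel, drawer_front, foot, side_panel, stretcher, top}
7. back_panel@(2, 1, 0) [+x clear] — {back_panel, dowel, drawer_front, foot, side_panel, stretcher, top}
8. shelf@(1, 2, 0) [+z clear] — {back_panel, dowel, drawer_front, foot, shelf, side_panel, stretcher, top}

top; drawer_front; foot; dowel; stretcher; side_panel; back_panel; shelf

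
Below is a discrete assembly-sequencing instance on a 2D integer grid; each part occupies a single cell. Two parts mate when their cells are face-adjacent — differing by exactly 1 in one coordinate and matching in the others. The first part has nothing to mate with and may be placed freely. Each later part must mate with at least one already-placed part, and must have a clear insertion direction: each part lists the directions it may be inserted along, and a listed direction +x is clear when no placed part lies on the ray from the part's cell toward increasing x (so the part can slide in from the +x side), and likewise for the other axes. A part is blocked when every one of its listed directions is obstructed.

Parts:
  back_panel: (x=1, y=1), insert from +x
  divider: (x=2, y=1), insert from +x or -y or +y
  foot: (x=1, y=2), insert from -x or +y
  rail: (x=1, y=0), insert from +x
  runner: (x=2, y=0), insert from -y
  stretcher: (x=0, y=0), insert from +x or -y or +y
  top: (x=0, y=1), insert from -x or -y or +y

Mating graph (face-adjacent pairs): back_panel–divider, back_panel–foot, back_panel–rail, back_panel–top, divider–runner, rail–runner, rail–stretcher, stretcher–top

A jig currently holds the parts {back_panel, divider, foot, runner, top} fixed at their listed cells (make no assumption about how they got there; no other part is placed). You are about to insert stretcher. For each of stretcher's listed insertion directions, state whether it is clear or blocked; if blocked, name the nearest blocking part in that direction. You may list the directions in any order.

+x: blocked by runner; +y: blocked by top; -y: clear

+x: nearest on ray is runner@(2, 0) ⇒ blocked
-y: ray from stretcher(0, 0) has no placed part ⇒ clear
+y: nearest on ray is top@(0, 1) ⇒ blocked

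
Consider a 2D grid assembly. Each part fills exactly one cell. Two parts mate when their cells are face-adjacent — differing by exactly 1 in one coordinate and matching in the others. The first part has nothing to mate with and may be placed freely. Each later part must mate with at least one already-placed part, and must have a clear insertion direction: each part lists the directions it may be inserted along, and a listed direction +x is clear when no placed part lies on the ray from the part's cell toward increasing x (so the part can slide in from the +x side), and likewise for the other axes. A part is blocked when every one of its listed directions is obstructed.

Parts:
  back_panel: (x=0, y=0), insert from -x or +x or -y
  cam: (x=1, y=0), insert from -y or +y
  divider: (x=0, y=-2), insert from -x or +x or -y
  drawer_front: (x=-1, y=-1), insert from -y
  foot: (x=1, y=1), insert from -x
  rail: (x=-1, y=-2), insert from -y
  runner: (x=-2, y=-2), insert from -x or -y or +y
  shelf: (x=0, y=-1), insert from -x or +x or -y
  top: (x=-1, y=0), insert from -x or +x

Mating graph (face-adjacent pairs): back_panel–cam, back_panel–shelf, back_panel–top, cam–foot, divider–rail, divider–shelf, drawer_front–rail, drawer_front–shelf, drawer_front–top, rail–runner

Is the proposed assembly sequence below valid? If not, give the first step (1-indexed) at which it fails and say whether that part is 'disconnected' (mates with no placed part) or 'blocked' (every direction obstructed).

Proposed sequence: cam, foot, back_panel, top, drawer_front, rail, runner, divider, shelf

1. cam@(1, 0) [-y clear] — {cam}
2. foot@(1, 1) [-x clear] — {cam, foot}
3. back_panel@(0, 0) [-x clear] — {back_panel, cam, foot}
4. top@(-1, 0) [-x clear] — {back_panel, cam, foot, top}
5. drawer_front@(-1, -1) [-y clear] — {back_panel, cam, drawer_front, foot, top}
6. rail@(-1, -2) [-y clear] — {back_panel, cam, drawer_front, foot, rail, top}
7. runner@(-2, -2) [-x clear] — {back_panel, cam, drawer_front, foot, rail, runner, top}
8. divider@(0, -2) [+x clear] — {back_panel, cam, divider, drawer_front, foot, rail, runner, top}
9. shelf@(0, -1) [+x clear] — {back_panel, cam, divider, drawer_front, foot, rail, runner, shelf, top}

Valid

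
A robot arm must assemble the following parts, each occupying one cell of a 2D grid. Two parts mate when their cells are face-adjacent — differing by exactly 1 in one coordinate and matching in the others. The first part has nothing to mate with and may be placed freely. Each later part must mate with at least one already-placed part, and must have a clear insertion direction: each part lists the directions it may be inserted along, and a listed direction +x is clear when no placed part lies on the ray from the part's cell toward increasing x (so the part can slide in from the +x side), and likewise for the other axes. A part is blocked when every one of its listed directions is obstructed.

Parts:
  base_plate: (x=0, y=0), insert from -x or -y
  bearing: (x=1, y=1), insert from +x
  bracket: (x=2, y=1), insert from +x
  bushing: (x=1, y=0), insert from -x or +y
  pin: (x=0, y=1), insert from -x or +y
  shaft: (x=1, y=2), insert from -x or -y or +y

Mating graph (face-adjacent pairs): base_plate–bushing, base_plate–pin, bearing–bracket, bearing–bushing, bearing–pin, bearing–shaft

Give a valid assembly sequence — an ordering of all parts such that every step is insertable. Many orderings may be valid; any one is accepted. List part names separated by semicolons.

bushing; bearing; bracket; shaft; base_plate; pin

1. bushing@(1, 0) [-x clear] — {bushing}
2. bearing@(1, 1) [+x clear] — {bearing, bushing}
3. bracket@(2, 1) [+x clear] — {bearing, bracket, bushing}
4. shaft@(1, 2) [-x clear] — {bearing, bracket, bushing, shaft}
5. base_plate@(0, 0) [-x clear] — {base_plate, bearing, bracket, bushing, shaft}
6. pin@(0, 1) [-x clear] — {base_plate, bearing, bracket, bushing, pin, shaft}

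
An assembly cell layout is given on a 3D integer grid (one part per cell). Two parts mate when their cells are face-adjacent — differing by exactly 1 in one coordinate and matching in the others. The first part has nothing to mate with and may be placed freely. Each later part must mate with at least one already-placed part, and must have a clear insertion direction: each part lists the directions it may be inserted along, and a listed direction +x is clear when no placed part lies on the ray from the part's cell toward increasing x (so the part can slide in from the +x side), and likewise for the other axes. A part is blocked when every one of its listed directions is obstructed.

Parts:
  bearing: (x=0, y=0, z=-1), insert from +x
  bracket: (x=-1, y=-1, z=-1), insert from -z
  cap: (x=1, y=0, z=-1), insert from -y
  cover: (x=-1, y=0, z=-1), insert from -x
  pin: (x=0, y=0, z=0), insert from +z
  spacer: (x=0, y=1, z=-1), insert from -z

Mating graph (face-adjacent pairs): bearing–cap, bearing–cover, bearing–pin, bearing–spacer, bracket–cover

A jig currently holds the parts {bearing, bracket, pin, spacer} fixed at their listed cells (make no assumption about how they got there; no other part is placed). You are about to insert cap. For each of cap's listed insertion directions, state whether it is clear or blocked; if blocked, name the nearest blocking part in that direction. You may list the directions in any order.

-y: clear

-y: ray from cap(1, 0, -1) has no placed part ⇒ clear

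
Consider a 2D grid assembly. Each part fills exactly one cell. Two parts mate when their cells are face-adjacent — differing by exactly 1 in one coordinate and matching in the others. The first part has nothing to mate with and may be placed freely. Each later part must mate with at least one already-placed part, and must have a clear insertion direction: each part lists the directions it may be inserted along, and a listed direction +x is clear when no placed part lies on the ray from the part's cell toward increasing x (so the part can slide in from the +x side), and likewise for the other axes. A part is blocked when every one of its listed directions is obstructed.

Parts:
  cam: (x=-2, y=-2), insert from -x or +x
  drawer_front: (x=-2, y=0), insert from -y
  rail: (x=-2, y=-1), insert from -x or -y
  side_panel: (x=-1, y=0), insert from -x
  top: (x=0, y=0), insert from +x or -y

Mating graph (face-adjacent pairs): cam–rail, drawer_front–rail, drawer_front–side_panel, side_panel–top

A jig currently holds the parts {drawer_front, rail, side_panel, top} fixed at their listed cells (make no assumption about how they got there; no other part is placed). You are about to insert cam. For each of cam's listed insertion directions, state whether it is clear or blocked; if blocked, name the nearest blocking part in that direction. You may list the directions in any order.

+x: clear; -x: clear

-x: ray from cam(-2, -2) has no placed part ⇒ clear
+x: ray from cam(-2, -2) has no placed part ⇒ clear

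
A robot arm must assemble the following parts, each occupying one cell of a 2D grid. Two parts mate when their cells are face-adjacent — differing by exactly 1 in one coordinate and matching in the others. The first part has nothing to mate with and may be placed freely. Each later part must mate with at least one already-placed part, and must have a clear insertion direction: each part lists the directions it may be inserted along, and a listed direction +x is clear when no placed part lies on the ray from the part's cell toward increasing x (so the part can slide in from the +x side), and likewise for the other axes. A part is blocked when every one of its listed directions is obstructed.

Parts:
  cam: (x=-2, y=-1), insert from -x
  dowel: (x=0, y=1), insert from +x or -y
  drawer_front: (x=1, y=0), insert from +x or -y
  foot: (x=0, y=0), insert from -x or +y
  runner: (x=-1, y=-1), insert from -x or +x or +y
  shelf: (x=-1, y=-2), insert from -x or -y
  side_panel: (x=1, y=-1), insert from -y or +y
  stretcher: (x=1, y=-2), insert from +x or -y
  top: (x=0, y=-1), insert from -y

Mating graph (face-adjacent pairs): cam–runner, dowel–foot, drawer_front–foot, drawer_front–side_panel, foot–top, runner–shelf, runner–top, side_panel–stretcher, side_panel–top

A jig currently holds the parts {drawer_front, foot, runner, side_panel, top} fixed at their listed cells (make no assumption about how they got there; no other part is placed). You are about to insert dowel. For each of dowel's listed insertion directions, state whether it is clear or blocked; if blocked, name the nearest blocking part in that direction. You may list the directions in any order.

+x: clear; -y: blocked by foot

+x: ray from dowel(0, 1) has no placed part ⇒ clear
-y: nearest on ray is foot@(0, 0) ⇒ blocked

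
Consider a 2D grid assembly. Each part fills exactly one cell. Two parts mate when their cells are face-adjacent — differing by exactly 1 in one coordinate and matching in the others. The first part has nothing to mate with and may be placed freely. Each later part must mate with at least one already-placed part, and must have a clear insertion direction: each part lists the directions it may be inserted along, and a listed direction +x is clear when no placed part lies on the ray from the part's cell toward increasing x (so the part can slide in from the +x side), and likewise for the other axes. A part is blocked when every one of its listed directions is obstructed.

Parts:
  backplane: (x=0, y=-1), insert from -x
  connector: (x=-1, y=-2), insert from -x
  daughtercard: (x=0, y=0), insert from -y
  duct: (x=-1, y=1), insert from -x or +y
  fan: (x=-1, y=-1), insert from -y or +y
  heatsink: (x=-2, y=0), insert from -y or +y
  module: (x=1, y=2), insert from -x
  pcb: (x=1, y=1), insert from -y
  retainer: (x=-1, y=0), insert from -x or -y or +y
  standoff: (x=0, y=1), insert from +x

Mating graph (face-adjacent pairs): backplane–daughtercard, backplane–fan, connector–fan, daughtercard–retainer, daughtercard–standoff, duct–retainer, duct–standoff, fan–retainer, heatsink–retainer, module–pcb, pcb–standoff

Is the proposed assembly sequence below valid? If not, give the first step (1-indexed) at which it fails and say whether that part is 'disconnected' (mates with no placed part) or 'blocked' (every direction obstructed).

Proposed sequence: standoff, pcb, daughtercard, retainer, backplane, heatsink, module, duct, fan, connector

Valid

1. standoff@(0, 1) [+x clear] — {standoff}
2. pcb@(1, 1) [-y clear] — {pcb, standoff}
3. daughtercard@(0, 0) [-y clear] — {daughtercard, pcb, standoff}
4. retainer@(-1, 0) [-x clear] — {daughtercard, pcb, retainer, standoff}
5. backplane@(0, -1) [-x clear] — {backplane, daughtercard, pcb, retainer, standoff}
6. heatsink@(-2, 0) [-y clear] — {backplane, daughtercard, heatsink, pcb, retainer, standoff}
7. module@(1, 2) [-x clear] — {backplane, daughtercard, heatsink, module, pcb, retainer, standoff}
8. duct@(-1, 1) [-x clear] — {backplane, daughtercard, duct, heatsink, module, pcb, retainer, standoff}
9. fan@(-1, -1) [-y clear] — {backplane, daughtercard, duct, fan, heatsink, module, pcb, retainer, standoff}
10. connector@(-1, -2) [-x clear] — {backplane, connector, daughtercard, duct, fan, heatsink, module, pcb, retainer, standoff}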